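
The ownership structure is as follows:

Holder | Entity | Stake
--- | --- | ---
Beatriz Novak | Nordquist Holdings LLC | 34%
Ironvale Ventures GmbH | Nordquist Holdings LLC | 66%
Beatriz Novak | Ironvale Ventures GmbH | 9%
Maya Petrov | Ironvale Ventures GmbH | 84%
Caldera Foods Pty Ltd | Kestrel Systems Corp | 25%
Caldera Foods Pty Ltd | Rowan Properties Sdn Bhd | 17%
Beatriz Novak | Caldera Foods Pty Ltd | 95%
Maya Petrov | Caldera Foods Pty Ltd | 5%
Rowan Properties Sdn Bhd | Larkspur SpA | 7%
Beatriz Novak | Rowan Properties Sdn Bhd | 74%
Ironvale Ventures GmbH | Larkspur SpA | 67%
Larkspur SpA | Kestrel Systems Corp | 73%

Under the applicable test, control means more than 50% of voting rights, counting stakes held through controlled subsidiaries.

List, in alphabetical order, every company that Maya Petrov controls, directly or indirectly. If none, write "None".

Maya holds 84% of Ironvale, so Maya controls Ironvale.
Ironvale holds 66% of Nordquist, so Maya controls Nordquist.
Ironvale holds 67% of Larkspur, so Maya controls Larkspur.
Larkspur holds 73% of Kestrel, so Maya controls Kestrel.
No other company's threshold is met.

Ironvale Ventures GmbH, Kestrel Systems Corp, Larkspur SpA, Nordquist Holdings LLC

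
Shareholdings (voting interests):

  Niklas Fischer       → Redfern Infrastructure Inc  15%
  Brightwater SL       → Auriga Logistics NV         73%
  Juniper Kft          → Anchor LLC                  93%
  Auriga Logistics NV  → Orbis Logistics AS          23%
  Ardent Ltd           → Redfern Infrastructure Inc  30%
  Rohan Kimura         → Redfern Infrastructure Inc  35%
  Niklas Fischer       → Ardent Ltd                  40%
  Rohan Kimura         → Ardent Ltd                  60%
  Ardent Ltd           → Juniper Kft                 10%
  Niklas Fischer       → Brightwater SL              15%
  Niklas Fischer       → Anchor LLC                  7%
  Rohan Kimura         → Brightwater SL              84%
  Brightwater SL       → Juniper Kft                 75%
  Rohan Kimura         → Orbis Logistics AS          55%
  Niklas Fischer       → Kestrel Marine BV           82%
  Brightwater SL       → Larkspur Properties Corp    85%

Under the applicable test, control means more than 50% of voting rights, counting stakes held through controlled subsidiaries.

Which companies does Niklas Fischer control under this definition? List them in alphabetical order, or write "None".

Niklas holds 82% of Kestrel, so Niklas controls Kestrel.
No other company's threshold is met.

Kestrel Marine BV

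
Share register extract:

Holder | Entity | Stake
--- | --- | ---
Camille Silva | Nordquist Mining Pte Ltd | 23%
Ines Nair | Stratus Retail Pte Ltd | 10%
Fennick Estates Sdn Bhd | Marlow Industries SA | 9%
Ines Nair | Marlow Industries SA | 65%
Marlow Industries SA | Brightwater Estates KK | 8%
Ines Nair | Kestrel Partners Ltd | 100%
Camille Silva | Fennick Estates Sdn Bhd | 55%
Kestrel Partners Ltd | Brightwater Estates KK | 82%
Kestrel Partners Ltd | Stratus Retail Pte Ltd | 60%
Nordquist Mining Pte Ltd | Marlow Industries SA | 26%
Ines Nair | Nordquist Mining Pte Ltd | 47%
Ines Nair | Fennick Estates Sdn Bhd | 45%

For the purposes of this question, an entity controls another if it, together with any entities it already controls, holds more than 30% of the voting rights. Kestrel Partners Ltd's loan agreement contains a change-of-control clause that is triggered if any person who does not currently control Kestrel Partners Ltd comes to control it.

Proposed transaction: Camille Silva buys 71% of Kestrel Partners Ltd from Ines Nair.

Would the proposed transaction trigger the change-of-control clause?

The purchase adds only to Camille's holdings (Ines's stake shrinks), so Camille is the only person who could newly come to control Kestrel.
Camille holds 55% of Fennick, so Camille controls Fennick.
Neither Camille nor any entity Camille controls holds any voting interest in Kestrel.
So before the transaction, Camille does not control Kestrel.
After the purchase, Camille holds 71% of Kestrel directly, and Ines's stake falls to 29%.
Camille holds 71% of Kestrel, so Camille controls Kestrel.
Camille did not control Kestrel before and does after, so the clause is triggered.

Yes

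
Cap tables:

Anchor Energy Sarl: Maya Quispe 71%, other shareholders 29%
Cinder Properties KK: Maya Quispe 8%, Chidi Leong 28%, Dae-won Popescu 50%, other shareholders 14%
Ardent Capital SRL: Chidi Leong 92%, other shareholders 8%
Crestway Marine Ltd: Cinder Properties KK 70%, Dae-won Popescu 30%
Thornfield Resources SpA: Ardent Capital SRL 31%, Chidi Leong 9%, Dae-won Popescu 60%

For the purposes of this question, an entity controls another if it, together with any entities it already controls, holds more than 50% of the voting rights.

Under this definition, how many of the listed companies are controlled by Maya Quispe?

1

Maya holds 71% of Anchor, so Maya controls Anchor.
No other company's threshold is met.
Maya controls 1 company.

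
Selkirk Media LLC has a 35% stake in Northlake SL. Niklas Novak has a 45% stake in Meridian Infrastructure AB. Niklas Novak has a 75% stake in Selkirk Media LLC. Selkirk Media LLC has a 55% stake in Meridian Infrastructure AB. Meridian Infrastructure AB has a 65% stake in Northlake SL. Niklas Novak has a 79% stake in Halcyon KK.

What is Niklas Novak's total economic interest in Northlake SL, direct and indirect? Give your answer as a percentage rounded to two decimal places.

Niklas reaches Northlake along 3 paths.
Via Meridian: 45% × 65% = 29.25%.
Via Selkirk → Meridian: 75% × 55% × 65% = 26.8125%.
Via Selkirk: 75% × 35% = 26.25%.
Total: 29.25% + 26.8125% + 26.25% = 82.3125%.
Rounded: 82.31%.

82.31%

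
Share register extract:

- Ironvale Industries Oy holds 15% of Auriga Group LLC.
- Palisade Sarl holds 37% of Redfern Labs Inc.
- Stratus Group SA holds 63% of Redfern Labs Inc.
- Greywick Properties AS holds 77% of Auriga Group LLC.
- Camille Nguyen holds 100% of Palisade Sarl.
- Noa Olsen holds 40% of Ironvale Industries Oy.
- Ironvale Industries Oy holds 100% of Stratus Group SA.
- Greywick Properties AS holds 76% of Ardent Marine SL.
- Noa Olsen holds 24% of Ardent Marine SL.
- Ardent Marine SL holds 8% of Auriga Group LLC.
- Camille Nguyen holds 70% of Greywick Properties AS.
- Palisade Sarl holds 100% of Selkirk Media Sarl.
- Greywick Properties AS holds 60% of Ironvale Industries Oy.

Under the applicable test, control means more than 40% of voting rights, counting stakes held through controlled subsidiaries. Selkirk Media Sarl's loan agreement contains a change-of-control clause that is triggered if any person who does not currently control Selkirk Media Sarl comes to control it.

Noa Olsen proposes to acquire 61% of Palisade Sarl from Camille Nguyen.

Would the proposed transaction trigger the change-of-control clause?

The purchase adds only to Noa's holdings (Camille's stake shrinks), so Noa is the only person who could newly come to control Selkirk.
Noa's largest direct stake is 40% in Ironvale, which does not meet the threshold, so Noa controls no company.
Neither Noa nor any entity Noa controls holds any voting interest in Selkirk.
So before the transaction, Noa does not control Selkirk.
After the purchase, Noa holds 61% of Palisade directly, and Camille's stake falls to 39%.
Noa holds 61% of Palisade, so Noa controls Palisade.
Palisade holds 100% of Selkirk, so Noa controls Selkirk.
Noa did not control Selkirk before and does after, so the clause is triggered.

Yes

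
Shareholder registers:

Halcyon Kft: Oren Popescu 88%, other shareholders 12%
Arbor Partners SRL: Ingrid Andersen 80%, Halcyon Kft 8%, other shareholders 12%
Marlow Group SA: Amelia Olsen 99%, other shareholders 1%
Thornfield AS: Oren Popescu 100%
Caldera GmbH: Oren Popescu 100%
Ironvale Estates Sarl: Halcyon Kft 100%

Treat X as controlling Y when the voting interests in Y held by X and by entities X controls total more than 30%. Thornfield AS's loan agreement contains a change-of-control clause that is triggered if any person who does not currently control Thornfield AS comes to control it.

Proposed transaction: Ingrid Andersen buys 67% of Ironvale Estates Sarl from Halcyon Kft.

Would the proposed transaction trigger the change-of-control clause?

The purchase adds only to Ingrid's holdings (Halcyon's stake shrinks), so Ingrid is the only person who could newly come to control Thornfield.
Ingrid holds 80% of Arbor, so Ingrid controls Arbor.
Neither Ingrid nor any entity Ingrid controls holds any voting interest in Thornfield.
So before the transaction, Ingrid does not control Thornfield.
After the purchase, Ingrid holds 67% of Ironvale directly, and Halcyon's stake falls to 33%.
Ingrid holds 67% of Ironvale, so Ingrid controls Ironvale.
After the transaction, neither Ingrid nor any entity Ingrid controls holds a voting interest in Thornfield, so Ingrid still does not control it.
No new person acquires control, so the clause is not triggered.

No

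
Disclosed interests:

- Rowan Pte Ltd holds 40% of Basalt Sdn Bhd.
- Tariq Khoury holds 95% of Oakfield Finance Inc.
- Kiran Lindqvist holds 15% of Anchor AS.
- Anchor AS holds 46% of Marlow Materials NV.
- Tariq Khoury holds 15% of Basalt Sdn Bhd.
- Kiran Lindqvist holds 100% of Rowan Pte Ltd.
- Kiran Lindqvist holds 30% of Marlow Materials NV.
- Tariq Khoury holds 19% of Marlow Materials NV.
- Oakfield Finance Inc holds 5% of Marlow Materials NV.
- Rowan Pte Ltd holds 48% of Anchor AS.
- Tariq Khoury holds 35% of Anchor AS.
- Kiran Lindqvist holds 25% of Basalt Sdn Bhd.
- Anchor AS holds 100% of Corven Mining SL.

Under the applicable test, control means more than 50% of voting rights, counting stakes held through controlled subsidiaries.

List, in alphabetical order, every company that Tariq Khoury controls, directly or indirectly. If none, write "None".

Tariq holds 95% of Oakfield, so Tariq controls Oakfield.
No other company's threshold is met.

Oakfield Finance Inc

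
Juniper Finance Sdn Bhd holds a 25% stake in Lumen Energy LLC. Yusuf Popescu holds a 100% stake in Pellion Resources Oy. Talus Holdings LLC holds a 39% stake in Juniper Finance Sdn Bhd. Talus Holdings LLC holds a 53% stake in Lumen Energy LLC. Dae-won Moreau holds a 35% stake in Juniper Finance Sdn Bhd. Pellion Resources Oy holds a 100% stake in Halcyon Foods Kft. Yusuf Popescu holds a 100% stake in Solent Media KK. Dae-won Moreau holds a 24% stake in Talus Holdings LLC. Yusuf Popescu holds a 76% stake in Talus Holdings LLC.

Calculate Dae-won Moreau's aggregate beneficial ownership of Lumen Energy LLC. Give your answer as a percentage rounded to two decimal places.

Dae-won reaches Lumen along 3 paths.
Via Juniper: 35% × 25% = 8.75%.
Via Talus → Juniper: 24% × 39% × 25% = 2.34%.
Via Talus: 24% × 53% = 12.72%.
Total: 8.75% + 2.34% + 12.72% = 23.81%.

23.81%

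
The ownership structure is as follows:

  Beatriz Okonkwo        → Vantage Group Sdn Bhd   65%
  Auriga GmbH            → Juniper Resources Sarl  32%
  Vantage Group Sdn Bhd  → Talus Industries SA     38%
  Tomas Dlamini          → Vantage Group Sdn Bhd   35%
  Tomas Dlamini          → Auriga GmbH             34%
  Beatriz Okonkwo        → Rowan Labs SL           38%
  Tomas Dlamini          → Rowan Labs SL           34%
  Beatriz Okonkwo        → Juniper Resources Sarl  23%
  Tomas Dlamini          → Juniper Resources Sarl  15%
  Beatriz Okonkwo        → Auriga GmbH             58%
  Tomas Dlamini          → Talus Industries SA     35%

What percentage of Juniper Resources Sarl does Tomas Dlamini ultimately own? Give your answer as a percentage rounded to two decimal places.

Tomas reaches Juniper along 2 paths.
Via Auriga: 34% × 32% = 10.88%.
Direct stake: 15% = 15%.
Total: 10.88% + 15% = 25.88%.

25.88%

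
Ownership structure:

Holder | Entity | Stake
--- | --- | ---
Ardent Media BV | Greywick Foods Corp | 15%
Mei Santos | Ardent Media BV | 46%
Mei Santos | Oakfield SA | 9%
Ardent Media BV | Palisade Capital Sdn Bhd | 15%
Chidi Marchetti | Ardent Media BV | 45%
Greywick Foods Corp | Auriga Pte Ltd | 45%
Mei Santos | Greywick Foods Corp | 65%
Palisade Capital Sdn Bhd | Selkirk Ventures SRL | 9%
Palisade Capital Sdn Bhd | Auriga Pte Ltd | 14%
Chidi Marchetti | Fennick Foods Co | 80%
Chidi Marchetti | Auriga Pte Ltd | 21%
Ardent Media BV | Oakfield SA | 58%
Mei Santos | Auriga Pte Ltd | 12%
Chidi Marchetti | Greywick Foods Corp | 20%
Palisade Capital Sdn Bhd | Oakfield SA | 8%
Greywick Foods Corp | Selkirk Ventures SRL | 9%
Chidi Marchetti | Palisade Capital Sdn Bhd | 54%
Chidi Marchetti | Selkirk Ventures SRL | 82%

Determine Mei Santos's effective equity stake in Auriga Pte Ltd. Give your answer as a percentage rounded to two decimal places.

Mei reaches Auriga along 4 paths.
Via Ardent → Greywick: 46% × 15% × 45% = 3.105%.
Via Greywick: 65% × 45% = 29.25%.
Via Ardent → Palisade: 46% × 15% × 14% = 0.966%.
Direct stake: 12% = 12%.
Total: 3.105% + 29.25% + 0.966% + 12% = 45.321%.
Rounded: 45.32%.

45.32%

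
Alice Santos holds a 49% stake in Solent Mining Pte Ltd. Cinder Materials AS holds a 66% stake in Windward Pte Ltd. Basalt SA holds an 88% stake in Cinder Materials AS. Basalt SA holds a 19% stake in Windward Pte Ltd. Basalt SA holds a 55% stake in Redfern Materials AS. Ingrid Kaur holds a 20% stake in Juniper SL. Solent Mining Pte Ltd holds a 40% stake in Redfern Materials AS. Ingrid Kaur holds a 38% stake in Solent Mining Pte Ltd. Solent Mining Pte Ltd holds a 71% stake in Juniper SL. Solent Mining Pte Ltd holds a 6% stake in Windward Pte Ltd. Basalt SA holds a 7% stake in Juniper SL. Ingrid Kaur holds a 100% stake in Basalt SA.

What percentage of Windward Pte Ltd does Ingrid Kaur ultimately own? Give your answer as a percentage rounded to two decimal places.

79.36%

Ingrid reaches Windward along 3 paths.
Via Basalt: 100% × 19% = 19%.
Via Solent: 38% × 6% = 2.28%.
Via Basalt → Cinder: 100% × 88% × 66% = 58.08%.
Total: 19% + 2.28% + 58.08% = 79.36%.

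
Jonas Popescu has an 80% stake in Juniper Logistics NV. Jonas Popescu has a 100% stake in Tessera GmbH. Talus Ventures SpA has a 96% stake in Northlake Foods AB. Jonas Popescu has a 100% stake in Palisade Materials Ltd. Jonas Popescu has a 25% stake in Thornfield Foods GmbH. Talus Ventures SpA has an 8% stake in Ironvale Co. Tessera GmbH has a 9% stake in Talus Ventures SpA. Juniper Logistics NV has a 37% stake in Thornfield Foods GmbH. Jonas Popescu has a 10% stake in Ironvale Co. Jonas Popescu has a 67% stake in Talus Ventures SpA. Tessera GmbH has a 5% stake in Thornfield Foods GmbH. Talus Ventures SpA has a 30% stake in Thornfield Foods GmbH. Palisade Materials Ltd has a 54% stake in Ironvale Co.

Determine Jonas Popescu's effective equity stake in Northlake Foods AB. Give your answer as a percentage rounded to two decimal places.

Jonas reaches Northlake along 2 paths.
Via Tessera → Talus: 100% × 9% × 96% = 8.64%.
Via Talus: 67% × 96% = 64.32%.
Total: 8.64% + 64.32% = 72.96%.

72.96%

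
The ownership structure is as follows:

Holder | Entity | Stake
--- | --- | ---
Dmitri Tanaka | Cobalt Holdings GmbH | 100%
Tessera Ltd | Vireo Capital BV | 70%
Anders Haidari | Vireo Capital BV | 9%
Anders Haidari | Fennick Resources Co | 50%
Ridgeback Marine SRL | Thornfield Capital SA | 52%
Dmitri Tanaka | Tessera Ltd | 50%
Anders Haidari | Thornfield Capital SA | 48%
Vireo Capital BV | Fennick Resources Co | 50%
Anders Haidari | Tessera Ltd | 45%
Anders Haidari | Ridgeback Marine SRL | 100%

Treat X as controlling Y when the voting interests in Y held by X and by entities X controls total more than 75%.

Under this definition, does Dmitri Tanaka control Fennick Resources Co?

Dmitri holds 100% of Cobalt, so Dmitri controls Cobalt.
Neither Dmitri nor any entity Dmitri controls holds any voting interest in Fennick.
So Dmitri does not control Fennick.

No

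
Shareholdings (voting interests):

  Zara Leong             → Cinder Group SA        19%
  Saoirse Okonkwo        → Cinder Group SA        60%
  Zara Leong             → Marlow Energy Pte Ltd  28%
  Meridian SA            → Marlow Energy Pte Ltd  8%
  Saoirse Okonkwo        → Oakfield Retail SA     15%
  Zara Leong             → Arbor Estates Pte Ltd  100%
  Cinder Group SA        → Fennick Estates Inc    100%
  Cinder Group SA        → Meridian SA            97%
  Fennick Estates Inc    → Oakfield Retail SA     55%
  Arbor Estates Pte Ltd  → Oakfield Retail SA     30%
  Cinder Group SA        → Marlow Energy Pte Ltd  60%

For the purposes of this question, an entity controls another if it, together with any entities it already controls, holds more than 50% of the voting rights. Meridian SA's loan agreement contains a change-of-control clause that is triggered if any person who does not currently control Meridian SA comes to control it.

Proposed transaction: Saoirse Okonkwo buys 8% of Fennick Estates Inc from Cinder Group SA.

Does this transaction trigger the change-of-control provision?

No

The purchase adds only to Saoirse's holdings (Cinder's stake shrinks), so Saoirse is the only person who could newly come to control Meridian.
Saoirse holds 60% of Cinder, so Saoirse controls Cinder.
Cinder holds 97% of Meridian, so Saoirse controls Meridian.
So Saoirse already controls Meridian before the transaction.
After the purchase, Saoirse holds 8% of Fennick directly, and Cinder's stake falls to 92%.
Saoirse controlled Meridian already, so this is not a new person acquiring control; every other person's position is unchanged or reduced.
No new person acquires control, so the clause is not triggered.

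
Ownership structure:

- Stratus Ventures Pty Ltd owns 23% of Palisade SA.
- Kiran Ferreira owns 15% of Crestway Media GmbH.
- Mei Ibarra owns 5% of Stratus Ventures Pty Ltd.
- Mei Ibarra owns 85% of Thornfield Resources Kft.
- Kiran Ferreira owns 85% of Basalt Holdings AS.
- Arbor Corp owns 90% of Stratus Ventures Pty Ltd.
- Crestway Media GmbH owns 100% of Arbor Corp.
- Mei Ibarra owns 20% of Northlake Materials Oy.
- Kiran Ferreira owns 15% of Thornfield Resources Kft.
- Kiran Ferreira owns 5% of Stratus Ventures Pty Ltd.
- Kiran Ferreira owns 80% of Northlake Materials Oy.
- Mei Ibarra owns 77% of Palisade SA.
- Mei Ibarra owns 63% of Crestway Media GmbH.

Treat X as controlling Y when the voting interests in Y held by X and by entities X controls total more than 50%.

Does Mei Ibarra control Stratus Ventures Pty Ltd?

Yes

Mei holds 63% of Crestway, so Mei controls Crestway.
Crestway holds 100% of Arbor, so Mei controls Arbor.
Mei and Arbor together hold 5% + 90% = 95% of Stratus, so Mei controls Stratus.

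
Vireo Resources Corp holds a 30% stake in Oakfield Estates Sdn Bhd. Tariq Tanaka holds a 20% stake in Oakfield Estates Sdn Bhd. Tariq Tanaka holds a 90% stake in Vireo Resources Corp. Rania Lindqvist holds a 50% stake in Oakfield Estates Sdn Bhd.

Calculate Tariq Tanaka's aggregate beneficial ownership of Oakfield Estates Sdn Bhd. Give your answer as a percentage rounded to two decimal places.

Tariq reaches Oakfield along 2 paths.
Via Vireo: 90% × 30% = 27%.
Direct stake: 20% = 20%.
Total: 27% + 20% = 47%.
Rounded: 47.00%.

47.00%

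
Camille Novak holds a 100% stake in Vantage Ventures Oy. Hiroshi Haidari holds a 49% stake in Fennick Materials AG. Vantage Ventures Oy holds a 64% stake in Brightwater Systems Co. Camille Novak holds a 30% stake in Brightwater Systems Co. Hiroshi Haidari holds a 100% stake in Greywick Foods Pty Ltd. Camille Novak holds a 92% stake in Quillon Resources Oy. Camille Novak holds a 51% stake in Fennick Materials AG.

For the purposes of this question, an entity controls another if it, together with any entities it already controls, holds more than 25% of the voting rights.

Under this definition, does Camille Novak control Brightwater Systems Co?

Camille holds 100% of Vantage, so Camille controls Vantage.
Vantage and Camille together hold 64% + 30% = 94% of Brightwater, so Camille controls Brightwater.

Yes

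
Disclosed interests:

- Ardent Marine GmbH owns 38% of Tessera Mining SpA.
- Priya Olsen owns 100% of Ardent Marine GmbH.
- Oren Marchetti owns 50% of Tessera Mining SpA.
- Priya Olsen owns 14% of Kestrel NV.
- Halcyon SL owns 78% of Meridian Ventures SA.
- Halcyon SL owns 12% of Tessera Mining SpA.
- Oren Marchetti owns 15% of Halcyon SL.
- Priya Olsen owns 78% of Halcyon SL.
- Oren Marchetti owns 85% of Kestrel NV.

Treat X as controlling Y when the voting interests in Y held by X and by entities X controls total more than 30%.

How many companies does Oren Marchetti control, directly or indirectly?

2

Oren holds 85% of Kestrel, so Oren controls Kestrel.
Oren holds 50% of Tessera, so Oren controls Tessera.
No other company's threshold is met.
Oren controls 2 companies.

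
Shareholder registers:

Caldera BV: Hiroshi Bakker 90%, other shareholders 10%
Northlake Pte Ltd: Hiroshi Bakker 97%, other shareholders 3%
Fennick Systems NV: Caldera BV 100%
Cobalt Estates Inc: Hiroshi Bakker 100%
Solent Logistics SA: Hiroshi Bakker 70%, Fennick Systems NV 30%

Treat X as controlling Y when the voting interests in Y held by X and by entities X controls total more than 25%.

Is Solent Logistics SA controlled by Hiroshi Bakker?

Hiroshi holds 90% of Caldera, so Hiroshi controls Caldera.
Caldera holds 100% of Fennick, so Hiroshi controls Fennick.
Hiroshi and Fennick together hold 70% + 30% = 100% of Solent, so Hiroshi controls Solent.

Yes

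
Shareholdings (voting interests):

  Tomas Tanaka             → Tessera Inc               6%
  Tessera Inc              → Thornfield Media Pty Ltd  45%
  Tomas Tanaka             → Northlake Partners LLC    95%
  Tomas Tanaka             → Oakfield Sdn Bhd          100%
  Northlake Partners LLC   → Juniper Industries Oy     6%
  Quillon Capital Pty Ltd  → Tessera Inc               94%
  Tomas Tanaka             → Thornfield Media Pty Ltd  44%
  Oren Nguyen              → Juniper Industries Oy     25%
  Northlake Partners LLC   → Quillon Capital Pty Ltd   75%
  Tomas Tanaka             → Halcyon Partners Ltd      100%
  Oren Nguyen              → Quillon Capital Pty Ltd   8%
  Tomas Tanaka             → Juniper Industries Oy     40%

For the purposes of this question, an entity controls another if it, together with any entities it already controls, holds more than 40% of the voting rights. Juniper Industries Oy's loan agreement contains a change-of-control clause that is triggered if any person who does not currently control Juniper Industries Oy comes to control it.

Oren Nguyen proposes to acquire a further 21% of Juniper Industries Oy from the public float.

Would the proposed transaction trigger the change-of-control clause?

Yes

The purchase changes only Oren's holdings, so Oren is the only person who could newly come to control Juniper.
Oren's largest direct stake is 25% in Juniper, which does not meet the threshold, so Oren controls no company.
In Juniper, Oren's side holds only 25%, not > 40%.
So before the transaction, Oren does not control Juniper.
After the purchase, Oren's direct stake in Juniper rises to 25% + 21% = 46%.
Oren holds 46% of Juniper, so Oren controls Juniper.
Oren did not control Juniper before and does after, so the clause is triggered.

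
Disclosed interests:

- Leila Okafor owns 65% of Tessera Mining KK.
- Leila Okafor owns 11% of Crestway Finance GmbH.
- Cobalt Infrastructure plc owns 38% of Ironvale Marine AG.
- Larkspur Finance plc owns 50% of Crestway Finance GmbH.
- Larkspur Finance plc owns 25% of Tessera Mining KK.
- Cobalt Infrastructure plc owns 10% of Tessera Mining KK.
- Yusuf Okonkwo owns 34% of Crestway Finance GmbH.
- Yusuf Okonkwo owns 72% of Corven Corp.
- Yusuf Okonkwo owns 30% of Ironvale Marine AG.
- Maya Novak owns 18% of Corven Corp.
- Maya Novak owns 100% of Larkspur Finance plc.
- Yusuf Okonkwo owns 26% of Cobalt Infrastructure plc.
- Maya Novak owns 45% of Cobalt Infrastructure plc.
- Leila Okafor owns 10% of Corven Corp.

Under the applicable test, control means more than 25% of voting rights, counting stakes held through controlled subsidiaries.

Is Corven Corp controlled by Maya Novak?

Maya holds 100% of Larkspur, so Maya controls Larkspur.
Maya holds 45% of Cobalt, so Maya controls Cobalt.
Larkspur and Cobalt together hold 25% + 10% = 35% of Tessera, so Maya controls Tessera.
Cobalt holds 38% of Ironvale, so Maya controls Ironvale.
Larkspur holds 50% of Crestway, so Maya controls Crestway.
In Corven, Maya's side holds only 18%, not > 25%.
So Maya does not control Corven.

No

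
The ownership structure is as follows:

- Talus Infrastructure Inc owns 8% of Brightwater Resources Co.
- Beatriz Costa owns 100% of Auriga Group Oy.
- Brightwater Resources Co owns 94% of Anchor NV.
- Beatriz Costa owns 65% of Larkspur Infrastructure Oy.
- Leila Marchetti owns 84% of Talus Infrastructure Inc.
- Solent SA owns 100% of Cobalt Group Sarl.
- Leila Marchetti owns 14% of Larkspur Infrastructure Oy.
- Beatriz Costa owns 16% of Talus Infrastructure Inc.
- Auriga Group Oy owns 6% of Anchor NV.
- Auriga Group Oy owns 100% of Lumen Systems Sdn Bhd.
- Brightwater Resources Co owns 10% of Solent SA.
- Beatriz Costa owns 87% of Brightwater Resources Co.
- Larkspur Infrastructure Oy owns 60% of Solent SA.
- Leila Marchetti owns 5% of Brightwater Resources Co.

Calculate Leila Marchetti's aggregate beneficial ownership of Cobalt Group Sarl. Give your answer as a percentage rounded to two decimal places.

Leila reaches Cobalt along 3 paths.
Via Larkspur → Solent: 14% × 60% × 100% = 8.4%.
Via Brightwater → Solent: 5% × 10% × 100% = 0.5%.
Via Talus → Brightwater → Solent: 84% × 8% × 10% × 100% = 0.672%.
Total: 8.4% + 0.5% + 0.672% = 9.572%.
Rounded: 9.57%.

9.57%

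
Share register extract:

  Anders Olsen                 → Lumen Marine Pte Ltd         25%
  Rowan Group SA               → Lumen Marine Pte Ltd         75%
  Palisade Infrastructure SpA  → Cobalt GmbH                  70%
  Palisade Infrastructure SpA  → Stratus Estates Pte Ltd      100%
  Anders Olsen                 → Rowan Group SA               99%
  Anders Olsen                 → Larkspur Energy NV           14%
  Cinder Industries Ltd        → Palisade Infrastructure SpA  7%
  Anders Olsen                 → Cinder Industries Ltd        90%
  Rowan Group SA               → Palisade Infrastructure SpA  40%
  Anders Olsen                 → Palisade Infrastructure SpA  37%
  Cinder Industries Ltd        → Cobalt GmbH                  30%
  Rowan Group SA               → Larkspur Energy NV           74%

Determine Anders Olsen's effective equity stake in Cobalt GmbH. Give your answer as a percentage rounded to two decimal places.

Anders reaches Cobalt along 4 paths.
Via Palisade: 37% × 70% = 25.9%.
Via Cinder → Palisade: 90% × 7% × 70% = 4.41%.
Via Rowan → Palisade: 99% × 40% × 70% = 27.72%.
Via Cinder: 90% × 30% = 27%.
Total: 25.9% + 4.41% + 27.72% + 27% = 85.03%.

85.03%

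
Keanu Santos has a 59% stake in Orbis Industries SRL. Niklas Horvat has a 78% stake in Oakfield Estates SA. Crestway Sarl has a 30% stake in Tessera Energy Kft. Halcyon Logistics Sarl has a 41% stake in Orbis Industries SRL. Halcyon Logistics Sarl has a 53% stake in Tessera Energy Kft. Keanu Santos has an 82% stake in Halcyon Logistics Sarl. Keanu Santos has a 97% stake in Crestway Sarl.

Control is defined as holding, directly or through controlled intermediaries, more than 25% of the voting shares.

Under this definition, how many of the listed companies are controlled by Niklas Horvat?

Niklas holds 78% of Oakfield, so Niklas controls Oakfield.
No other company's threshold is met.
Niklas controls 1 company.

1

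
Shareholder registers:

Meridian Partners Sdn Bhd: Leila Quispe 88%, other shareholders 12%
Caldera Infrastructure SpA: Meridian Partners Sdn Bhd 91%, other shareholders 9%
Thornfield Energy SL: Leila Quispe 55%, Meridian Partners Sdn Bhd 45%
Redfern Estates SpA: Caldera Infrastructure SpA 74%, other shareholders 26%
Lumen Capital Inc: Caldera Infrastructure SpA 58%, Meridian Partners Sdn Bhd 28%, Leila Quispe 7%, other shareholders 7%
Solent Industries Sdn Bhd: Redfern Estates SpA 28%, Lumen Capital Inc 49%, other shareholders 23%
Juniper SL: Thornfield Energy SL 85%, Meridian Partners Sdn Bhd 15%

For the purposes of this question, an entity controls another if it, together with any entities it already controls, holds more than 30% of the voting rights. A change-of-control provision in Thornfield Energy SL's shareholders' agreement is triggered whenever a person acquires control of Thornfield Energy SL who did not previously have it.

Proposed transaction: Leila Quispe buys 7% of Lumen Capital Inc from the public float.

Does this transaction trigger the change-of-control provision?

The purchase changes only Leila's holdings, so Leila is the only person who could newly come to control Thornfield.
Leila holds 88% of Meridian, so Leila controls Meridian.
Leila and Meridian together hold 55% + 45% = 100% of Thornfield, so Leila controls Thornfield.
So Leila already controls Thornfield before the transaction.
After the purchase, Leila's direct stake in Lumen rises to 7% + 7% = 14%.
Leila controlled Thornfield already, so this is not a new person acquiring control; every other person's position is unchanged or reduced.
No new person acquires control, so the clause is not triggered.

No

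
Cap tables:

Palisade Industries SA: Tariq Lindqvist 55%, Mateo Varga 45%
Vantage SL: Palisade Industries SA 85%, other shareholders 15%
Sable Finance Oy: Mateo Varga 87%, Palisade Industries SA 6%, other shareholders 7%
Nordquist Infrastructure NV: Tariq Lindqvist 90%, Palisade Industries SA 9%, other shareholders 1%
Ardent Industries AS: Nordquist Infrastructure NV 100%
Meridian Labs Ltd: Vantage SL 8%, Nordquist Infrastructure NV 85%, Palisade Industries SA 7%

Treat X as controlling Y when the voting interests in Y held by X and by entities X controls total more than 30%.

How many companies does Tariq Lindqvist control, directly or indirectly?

Tariq holds 55% of Palisade, so Tariq controls Palisade.
Palisade holds 85% of Vantage, so Tariq controls Vantage.
Tariq and Palisade together hold 90% + 9% = 99% of Nordquist, so Tariq controls Nordquist.
Nordquist holds 100% of Ardent, so Tariq controls Ardent.
Vantage and Nordquist and Palisade together hold 8% + 85% + 7% = 100% of Meridian, so Tariq controls Meridian.
No other company's threshold is met.
Tariq controls 5 companies.

5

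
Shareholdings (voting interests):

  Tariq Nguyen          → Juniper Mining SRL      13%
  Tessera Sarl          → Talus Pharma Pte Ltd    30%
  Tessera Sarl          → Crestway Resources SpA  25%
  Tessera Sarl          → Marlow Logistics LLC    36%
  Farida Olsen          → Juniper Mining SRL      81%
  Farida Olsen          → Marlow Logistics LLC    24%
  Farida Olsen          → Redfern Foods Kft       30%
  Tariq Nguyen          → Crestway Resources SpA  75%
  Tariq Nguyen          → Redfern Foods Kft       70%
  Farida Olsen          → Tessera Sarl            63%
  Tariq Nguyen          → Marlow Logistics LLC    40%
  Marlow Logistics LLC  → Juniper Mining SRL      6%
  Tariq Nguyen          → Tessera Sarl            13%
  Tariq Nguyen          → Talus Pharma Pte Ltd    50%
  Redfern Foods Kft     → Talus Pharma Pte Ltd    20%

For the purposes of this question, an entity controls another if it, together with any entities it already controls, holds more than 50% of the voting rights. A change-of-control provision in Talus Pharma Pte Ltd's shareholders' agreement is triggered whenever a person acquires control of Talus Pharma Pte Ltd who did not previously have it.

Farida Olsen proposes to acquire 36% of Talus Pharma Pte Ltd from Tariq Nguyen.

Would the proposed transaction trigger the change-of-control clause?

Yes

The purchase adds only to Farida's holdings (Tariq's stake shrinks), so Farida is the only person who could newly come to control Talus.
Farida holds 63% of Tessera, so Farida controls Tessera.
Farida and Tessera together hold 24% + 36% = 60% of Marlow, so Farida controls Marlow.
Farida and Marlow together hold 81% + 6% = 87% of Juniper, so Farida controls Juniper.
In Talus, Farida's side holds only 30%, not > 50%.
So before the transaction, Farida does not control Talus.
After the purchase, Farida holds 36% of Talus directly, and Tariq's stake falls to 14%.
Tessera and Farida together hold 30% + 36% = 66% of Talus, so Farida controls Talus.
Farida did not control Talus before and does after, so the clause is triggered.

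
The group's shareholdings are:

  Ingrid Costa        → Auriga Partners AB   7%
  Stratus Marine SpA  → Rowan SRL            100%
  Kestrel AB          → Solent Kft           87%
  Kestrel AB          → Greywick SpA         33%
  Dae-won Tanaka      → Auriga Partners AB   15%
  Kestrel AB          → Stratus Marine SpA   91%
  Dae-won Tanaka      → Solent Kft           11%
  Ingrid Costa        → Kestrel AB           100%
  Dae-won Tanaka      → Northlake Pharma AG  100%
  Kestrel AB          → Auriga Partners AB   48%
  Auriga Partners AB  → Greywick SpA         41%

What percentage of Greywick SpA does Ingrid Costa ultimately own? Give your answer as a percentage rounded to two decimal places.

Ingrid reaches Greywick along 3 paths.
Via Kestrel → Auriga: 100% × 48% × 41% = 19.68%.
Via Auriga: 7% × 41% = 2.87%.
Via Kestrel: 100% × 33% = 33%.
Total: 19.68% + 2.87% + 33% = 55.55%.

55.55%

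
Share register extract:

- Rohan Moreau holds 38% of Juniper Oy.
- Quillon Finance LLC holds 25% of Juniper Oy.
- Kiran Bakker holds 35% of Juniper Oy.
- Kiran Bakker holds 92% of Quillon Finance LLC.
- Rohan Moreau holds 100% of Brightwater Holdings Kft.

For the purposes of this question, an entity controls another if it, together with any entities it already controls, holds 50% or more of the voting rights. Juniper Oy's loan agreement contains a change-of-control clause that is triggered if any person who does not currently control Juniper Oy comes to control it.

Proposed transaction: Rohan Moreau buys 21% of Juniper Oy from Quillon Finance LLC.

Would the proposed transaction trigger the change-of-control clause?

Yes

The purchase adds only to Rohan's holdings (Quillon's stake shrinks), so Rohan is the only person who could newly come to control Juniper.
Rohan holds 100% of Brightwater, so Rohan controls Brightwater.
In Juniper, Rohan's side holds only 38%, not ≥ 50%.
So before the transaction, Rohan does not control Juniper.
After the purchase, Rohan's direct stake in Juniper rises to 38% + 21% = 59%, and Quillon's stake falls to 4%.
Rohan holds 59% of Juniper, so Rohan controls Juniper.
Rohan did not control Juniper before and does after, so the clause is triggered.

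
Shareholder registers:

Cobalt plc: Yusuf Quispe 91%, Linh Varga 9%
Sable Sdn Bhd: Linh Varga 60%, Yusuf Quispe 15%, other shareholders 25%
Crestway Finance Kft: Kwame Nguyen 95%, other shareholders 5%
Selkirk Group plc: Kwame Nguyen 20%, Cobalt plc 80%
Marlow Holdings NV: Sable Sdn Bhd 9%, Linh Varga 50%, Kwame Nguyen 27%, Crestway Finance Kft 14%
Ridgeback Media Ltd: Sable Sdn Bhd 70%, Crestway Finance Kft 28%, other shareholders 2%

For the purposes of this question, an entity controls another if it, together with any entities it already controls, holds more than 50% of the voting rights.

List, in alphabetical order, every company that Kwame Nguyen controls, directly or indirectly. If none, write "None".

Kwame holds 95% of Crestway, so Kwame controls Crestway.
No other company's threshold is met.

Crestway Finance Kft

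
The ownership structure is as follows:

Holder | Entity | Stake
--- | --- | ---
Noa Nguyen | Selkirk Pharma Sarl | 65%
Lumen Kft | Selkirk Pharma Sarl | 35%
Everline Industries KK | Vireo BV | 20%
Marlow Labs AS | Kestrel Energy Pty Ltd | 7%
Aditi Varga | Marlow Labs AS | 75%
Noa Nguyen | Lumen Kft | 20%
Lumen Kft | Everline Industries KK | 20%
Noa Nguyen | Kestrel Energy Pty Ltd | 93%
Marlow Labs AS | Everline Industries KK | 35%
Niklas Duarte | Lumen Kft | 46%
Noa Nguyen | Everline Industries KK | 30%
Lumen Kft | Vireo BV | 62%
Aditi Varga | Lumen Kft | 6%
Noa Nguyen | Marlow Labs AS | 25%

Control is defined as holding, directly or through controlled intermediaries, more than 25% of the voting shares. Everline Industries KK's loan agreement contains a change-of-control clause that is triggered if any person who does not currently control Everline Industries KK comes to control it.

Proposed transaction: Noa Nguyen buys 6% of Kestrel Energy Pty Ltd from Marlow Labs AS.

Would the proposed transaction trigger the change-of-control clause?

The purchase adds only to Noa's holdings (Marlow's stake shrinks), so Noa is the only person who could newly come to control Everline.
Noa holds 30% of Everline, so Noa controls Everline.
So Noa already controls Everline before the transaction.
After the purchase, Noa's direct stake in Kestrel rises to 93% + 6% = 99%, and Marlow's stake falls to 1%.
Noa controlled Everline already, so this is not a new person acquiring control; every other person's position is unchanged or reduced.
No new person acquires control, so the clause is not triggered.

No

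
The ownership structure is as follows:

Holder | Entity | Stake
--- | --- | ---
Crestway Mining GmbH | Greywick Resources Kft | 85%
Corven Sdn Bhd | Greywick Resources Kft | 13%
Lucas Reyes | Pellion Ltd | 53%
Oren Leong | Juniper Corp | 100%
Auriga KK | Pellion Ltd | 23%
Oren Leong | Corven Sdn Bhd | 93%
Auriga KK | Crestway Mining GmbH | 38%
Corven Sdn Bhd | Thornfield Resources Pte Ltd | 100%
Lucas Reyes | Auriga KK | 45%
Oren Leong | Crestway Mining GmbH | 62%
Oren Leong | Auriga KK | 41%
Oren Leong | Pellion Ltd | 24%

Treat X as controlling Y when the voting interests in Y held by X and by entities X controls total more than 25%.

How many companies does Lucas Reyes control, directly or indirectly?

4

Lucas holds 45% of Auriga, so Lucas controls Auriga.
Auriga holds 38% of Crestway, so Lucas controls Crestway.
Crestway holds 85% of Greywick, so Lucas controls Greywick.
Auriga and Lucas together hold 23% + 53% = 76% of Pellion, so Lucas controls Pellion.
No other company's threshold is met.
Lucas controls 4 companies.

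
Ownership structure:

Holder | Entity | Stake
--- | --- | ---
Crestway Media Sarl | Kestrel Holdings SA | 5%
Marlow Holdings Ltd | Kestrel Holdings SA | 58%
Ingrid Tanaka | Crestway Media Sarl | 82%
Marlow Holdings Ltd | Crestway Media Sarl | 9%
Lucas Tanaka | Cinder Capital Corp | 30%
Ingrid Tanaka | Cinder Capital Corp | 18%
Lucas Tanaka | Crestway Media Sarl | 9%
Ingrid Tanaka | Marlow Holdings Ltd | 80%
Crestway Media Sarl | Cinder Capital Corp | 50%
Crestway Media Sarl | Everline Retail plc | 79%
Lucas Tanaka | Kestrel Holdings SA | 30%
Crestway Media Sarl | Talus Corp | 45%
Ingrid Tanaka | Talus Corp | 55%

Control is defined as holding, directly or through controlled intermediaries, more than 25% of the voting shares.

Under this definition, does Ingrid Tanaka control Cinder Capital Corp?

Ingrid holds 80% of Marlow, so Ingrid controls Marlow.
Ingrid and Marlow together hold 82% + 9% = 91% of Crestway, so Ingrid controls Crestway.
Crestway and Ingrid together hold 50% + 18% = 68% of Cinder, so Ingrid controls Cinder.

Yes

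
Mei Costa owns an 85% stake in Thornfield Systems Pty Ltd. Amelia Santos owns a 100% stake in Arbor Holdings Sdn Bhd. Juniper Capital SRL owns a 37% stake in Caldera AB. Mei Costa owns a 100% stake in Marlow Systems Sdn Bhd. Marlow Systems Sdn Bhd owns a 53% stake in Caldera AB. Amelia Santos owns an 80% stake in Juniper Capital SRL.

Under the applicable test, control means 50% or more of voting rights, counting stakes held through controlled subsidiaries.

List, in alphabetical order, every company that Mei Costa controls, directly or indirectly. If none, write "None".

Caldera AB, Marlow Systems Sdn Bhd, Thornfield Systems Pty Ltd

Mei holds 100% of Marlow, so Mei controls Marlow.
Mei holds 85% of Thornfield, so Mei controls Thornfield.
Marlow holds 53% of Caldera, so Mei controls Caldera.
No other company's threshold is met.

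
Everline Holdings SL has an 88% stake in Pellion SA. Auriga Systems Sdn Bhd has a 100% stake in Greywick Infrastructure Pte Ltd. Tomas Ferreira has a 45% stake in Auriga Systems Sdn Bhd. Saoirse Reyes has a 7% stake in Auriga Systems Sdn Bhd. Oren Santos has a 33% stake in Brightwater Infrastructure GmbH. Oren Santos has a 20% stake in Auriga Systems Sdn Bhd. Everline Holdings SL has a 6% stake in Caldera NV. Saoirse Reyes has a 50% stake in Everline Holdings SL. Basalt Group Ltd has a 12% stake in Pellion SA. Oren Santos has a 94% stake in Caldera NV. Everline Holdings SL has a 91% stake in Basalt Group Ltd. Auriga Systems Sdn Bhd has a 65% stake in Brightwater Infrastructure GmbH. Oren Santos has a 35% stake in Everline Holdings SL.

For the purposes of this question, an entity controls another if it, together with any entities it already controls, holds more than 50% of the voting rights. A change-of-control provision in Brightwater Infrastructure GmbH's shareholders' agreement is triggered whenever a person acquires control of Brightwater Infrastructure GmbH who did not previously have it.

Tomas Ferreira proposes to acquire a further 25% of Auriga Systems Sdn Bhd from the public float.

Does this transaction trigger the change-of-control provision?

The purchase changes only Tomas's holdings, so Tomas is the only person who could newly come to control Brightwater.
Tomas's largest direct stake is 45% in Auriga, which does not meet the threshold, so Tomas controls no company.
Neither Tomas nor any entity Tomas controls holds any voting interest in Brightwater.
So before the transaction, Tomas does not control Brightwater.
After the purchase, Tomas's direct stake in Auriga rises to 45% + 25% = 70%.
Tomas holds 70% of Auriga, so Tomas controls Auriga.
Auriga holds 65% of Brightwater, so Tomas controls Brightwater.
Tomas did not control Brightwater before and does after, so the clause is triggered.

Yes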